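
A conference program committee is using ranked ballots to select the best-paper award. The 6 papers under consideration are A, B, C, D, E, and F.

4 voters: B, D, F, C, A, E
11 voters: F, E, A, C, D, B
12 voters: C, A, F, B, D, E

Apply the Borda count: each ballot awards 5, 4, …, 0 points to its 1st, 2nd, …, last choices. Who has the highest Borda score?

Borda scores:
  A: 4·1 + 11·3 + 12·4 = 85
  B: 4·5 + 11·0 + 12·2 = 44
  C: 4·2 + 11·2 + 12·5 = 90
  D: 4·4 + 11·1 + 12·1 = 39
  E: 4·0 + 11·4 + 12·0 = 44
  F: 4·3 + 11·5 + 12·3 = 103
F has the highest total.

F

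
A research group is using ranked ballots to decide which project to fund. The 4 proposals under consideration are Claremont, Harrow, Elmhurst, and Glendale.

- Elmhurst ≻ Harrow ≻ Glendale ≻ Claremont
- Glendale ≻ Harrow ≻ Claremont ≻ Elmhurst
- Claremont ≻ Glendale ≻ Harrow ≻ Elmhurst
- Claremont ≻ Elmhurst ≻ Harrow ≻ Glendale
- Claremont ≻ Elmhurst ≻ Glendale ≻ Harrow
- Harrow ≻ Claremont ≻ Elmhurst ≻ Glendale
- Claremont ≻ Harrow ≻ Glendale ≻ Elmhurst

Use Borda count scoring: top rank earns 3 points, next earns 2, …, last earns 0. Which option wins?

Borda scores:
  Claremont: 0 + 1 + 3 + 3 + 3 + 2 + 3 = 15
  Harrow: 2 + 2 + 1 + 1 + 0 + 3 + 2 = 11
  Elmhurst: 3 + 0 + 0 + 2 + 2 + 1 + 0 = 8
  Glendale: 1 + 3 + 2 + 0 + 1 + 0 + 1 = 8
Claremont has the highest total.

Claremont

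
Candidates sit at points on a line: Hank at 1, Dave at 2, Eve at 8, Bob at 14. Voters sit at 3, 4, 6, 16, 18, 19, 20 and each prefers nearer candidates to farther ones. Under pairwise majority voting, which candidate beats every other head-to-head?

With single-peaked preferences on a line, the Condorcet winner is the candidate closest to the median voter.
The median voter (position 16) is closest to Bob at 14.
Check: Bob vs Hank — voters closer to Bob: 4 of 7.

Bob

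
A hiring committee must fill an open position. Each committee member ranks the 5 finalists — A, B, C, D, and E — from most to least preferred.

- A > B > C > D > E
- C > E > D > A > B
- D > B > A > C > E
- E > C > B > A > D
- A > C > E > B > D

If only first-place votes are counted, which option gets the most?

First-place vote totals:
  A: 2
  B: 0
  C: 1
  D: 1
  E: 1
A has the most first-place votes.

A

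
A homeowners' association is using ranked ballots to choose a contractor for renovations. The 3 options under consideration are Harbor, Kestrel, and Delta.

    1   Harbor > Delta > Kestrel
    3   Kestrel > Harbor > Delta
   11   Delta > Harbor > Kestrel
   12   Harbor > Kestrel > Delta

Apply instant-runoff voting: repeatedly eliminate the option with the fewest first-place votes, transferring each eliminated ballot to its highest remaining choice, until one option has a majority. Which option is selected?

Round 1: Harbor 13, Delta 11, Kestrel 3. Kestrel has the fewest and is eliminated.
Round 2: Harbor 16, Delta 11. Harbor has a majority.

Harbor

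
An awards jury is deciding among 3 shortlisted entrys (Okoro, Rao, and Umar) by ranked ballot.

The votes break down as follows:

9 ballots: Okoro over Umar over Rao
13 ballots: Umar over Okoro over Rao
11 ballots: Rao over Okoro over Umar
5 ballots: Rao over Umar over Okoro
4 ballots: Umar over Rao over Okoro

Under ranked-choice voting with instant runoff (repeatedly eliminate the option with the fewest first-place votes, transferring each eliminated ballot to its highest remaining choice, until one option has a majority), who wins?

Umar

Round 1: Umar 17, Rao 16, Okoro 9. Okoro has the fewest and is eliminated.
Round 2: Umar 26, Rao 16. Umar has a majority.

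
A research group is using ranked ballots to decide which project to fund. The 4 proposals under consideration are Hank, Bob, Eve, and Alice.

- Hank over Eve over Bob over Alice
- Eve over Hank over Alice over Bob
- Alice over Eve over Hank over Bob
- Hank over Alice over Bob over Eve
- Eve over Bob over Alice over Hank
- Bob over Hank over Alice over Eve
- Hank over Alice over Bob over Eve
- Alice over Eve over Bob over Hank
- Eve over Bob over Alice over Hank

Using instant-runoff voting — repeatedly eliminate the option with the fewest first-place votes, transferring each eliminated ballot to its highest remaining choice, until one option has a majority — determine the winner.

Round 1: Hank 3, Eve 3, Alice 2, Bob 1. Bob has the fewest and is eliminated.
Round 2: Hank 4, Eve 3, Alice 2. Alice has the fewest and is eliminated.
Round 3: Eve 5, Hank 4. Eve has a majority.

Eve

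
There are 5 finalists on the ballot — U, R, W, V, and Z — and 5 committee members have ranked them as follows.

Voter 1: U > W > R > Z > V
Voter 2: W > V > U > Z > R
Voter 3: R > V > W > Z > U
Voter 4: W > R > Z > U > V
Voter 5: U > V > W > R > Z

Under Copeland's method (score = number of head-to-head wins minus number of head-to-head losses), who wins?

Pairwise results:
  U vs R: U wins 3–2.
  U vs W: W wins 3–2.
  U vs V: U wins 3–2.
  U vs Z: U wins 3–2.
  R vs W: W wins 4–1.
  R vs V: R wins 3–2.
  R vs Z: R wins 4–1.
  W vs V: W wins 3–2.
  W vs Z: W wins 5–0.
  V vs Z: V wins 3–2.
Copeland scores (wins − losses):
  U: 3 − 1 = 2
  R: 2 − 2 = 0
  W: 4 − 0 = 4
  V: 1 − 3 = -2
  Z: 0 − 4 = -4
W has the best Copeland score.

W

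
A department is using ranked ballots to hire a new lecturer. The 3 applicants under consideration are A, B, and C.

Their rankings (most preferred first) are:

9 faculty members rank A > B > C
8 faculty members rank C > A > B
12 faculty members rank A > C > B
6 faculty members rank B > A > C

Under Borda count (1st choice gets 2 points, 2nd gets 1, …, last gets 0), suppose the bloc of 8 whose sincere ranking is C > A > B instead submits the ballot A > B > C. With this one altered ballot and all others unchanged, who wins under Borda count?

Borda totals with the altered ballot: A 64, B 29, C 12.
The winner is unchanged: still A.

A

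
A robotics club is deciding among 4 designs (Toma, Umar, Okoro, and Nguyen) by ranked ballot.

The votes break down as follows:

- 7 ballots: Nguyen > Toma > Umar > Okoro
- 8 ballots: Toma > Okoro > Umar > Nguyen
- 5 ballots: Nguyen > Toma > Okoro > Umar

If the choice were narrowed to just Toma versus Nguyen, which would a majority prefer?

Ballots ranking Toma above Nguyen: 8.
Ballots ranking Nguyen above Toma: 7+5 = 12.
Nguyen wins the head-to-head, 12–8.

Nguyen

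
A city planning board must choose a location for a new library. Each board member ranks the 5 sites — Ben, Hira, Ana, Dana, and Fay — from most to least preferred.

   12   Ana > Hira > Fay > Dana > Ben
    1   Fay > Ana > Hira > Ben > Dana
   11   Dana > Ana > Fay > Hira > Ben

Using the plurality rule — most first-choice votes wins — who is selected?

Ana

First-place vote totals:
  Ben: 0
  Hira: 0
  Ana: 12
  Dana: 11
  Fay: 1
Ana has the most first-place votes.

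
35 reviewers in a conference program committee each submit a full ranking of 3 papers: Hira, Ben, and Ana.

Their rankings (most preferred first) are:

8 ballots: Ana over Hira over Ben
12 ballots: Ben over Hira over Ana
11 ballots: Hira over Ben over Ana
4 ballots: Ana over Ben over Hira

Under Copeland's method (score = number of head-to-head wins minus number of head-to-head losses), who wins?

Hira

Pairwise results:
  Hira vs Ben: Hira wins 19–16.
  Hira vs Ana: Hira wins 23–12.
  Ben vs Ana: Ben wins 23–12.
Copeland scores (wins − losses):
  Hira: 2 − 0 = 2
  Ben: 1 − 1 = 0
  Ana: 0 − 2 = -2
Hira has the best Copeland score.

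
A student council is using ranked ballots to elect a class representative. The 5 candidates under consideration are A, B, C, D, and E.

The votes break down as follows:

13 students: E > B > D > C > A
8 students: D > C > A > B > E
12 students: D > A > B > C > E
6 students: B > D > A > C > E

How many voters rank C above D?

0

Ballots ranking C above D: 0.
Ballots ranking D above C: 13+8+12+6 = 39.
So 0 of 39 voters prefer C to D.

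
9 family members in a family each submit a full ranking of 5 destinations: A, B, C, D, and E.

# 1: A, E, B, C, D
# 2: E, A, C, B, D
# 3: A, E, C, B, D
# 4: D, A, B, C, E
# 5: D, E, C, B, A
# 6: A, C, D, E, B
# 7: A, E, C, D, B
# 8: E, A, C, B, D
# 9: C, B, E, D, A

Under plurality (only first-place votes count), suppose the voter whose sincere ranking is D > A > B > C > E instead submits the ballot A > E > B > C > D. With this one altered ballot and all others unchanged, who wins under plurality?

First-place totals with the altered ballot: A 5, B 0, C 1, D 1, E 2.
The winner is unchanged: still A.

A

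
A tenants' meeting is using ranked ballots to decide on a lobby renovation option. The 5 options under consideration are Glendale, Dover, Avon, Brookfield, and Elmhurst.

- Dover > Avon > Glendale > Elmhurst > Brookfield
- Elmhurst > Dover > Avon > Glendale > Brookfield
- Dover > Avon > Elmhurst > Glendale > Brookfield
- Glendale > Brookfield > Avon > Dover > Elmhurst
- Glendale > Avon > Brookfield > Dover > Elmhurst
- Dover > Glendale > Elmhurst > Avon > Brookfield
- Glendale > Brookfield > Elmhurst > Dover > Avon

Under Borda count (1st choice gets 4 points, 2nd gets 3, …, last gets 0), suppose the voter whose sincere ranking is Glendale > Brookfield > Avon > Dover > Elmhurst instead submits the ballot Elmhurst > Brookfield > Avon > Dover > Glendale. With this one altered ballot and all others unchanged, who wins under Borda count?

Dover

Borda totals with the altered ballot: Glendale 15, Dover 18, Avon 14, Brookfield 8, Elmhurst 15.
The switch changes the winner from Glendale to Dover.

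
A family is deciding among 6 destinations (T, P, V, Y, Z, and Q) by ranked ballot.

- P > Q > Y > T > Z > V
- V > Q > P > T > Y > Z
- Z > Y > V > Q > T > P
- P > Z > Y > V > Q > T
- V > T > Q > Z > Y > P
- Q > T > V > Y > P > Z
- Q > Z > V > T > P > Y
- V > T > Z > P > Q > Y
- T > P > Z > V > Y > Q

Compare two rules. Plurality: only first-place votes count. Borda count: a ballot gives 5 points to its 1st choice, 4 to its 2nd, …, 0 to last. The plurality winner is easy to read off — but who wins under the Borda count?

Plurality first-place counts: T 1, P 2, V 3, Y 0, Z 1, Q 2 → V.
Borda totals: T 24, P 21, V 28, Y 15, Z 22, Q 25 → V.

V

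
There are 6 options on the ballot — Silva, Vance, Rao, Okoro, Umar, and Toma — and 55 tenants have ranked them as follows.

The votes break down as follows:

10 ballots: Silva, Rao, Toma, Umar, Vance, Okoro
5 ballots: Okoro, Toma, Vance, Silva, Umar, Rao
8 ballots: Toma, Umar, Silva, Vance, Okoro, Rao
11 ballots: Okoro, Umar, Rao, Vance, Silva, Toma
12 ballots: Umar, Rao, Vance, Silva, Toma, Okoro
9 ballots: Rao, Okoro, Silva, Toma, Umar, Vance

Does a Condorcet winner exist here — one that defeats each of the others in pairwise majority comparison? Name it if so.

None — there is no Condorcet winner

Head-to-head results (55 voters total):
Silva vs Vance: Vance wins 28–27.
Silva vs Rao: Rao wins 32–23.
Silva vs Okoro: Silva wins 30–25.
Silva vs Umar: Umar wins 31–24.
Silva vs Toma: Silva wins 42–13.
Vance vs Rao: Rao wins 42–13.
Vance vs Okoro: Vance wins 30–25.
Vance vs Umar: Umar wins 50–5.
Vance vs Toma: Toma wins 32–23.
Rao vs Okoro: Rao wins 31–24.
Rao vs Umar: Umar wins 36–19.
Rao vs Toma: Rao wins 42–13.
Okoro vs Umar: Umar wins 30–25.
Okoro vs Toma: Toma wins 30–25.
Umar vs Toma: Toma wins 32–23.
No candidate beats all others: Silva beats Toma beats Vance beats Silva, a majority cycle.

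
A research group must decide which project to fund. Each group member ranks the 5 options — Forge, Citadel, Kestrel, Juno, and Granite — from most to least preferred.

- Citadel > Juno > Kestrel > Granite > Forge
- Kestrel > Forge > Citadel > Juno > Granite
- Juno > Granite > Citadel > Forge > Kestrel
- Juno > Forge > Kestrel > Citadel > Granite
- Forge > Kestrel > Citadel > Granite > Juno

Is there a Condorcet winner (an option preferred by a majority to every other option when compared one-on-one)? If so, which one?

Head-to-head results (5 voters total):
Forge vs Citadel: Forge wins 3–2.
Forge vs Kestrel: Forge wins 3–2.
Forge vs Juno: Juno wins 3–2.
Forge vs Granite: Forge wins 3–2.
Citadel vs Kestrel: Kestrel wins 3–2.
Citadel vs Juno: Citadel wins 3–2.
Citadel vs Granite: Citadel wins 4–1.
Kestrel vs Juno: Juno wins 3–2.
Kestrel vs Granite: Kestrel wins 4–1.
Juno vs Granite: Juno wins 4–1.
No candidate beats all others: Forge beats Citadel beats Juno beats Forge, a majority cycle.

None — there is no Condorcet winner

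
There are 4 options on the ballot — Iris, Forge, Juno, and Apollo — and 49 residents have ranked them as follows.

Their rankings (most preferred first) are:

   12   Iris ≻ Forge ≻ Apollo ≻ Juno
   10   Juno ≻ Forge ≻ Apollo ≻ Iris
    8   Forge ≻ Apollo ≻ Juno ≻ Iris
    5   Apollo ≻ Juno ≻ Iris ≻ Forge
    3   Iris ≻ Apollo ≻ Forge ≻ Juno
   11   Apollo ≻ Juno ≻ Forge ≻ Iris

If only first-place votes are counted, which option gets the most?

First-place vote totals:
  Iris: 15
  Forge: 8
  Juno: 10
  Apollo: 16
Apollo has the most first-place votes.

Apollo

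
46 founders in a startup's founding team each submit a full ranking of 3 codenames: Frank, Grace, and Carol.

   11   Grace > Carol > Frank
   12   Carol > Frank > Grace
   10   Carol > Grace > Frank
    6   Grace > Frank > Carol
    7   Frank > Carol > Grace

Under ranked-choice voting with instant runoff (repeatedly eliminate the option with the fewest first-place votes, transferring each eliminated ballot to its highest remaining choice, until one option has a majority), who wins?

Carol

Round 1: Carol 22, Grace 17, Frank 7. Frank has the fewest and is eliminated.
Round 2: Carol 29, Grace 17. Carol has a majority.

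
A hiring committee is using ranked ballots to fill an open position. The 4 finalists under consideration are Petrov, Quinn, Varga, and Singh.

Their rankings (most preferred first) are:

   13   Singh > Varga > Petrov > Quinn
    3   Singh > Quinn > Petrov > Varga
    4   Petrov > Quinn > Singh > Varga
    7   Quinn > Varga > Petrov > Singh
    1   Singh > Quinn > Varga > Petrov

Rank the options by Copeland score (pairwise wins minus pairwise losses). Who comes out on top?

Pairwise results:
  Petrov vs Quinn: Petrov wins 17–11.
  Petrov vs Varga: Varga wins 21–7.
  Petrov vs Singh: Singh wins 17–11.
  Quinn vs Varga: Quinn wins 15–13.
  Quinn vs Singh: Singh wins 17–11.
  Varga vs Singh: Singh wins 21–7.
Copeland scores (wins − losses):
  Petrov: 1 − 2 = -1
  Quinn: 1 − 2 = -1
  Varga: 1 − 2 = -1
  Singh: 3 − 0 = 3
Singh has the best Copeland score.

Singh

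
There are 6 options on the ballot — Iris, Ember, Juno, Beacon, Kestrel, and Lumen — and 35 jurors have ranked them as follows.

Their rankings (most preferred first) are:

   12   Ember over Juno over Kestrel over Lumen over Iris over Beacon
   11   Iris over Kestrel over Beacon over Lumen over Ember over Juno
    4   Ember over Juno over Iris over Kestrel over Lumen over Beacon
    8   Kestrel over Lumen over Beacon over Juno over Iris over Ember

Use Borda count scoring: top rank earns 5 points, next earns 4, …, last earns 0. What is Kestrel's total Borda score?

Borda scores:
  Iris: 12·1 + 11·5 + 4·3 + 8·1 = 87
  Ember: 12·5 + 11·1 + 4·5 + 8·0 = 91
  Juno: 12·4 + 11·0 + 4·4 + 8·2 = 80
  Beacon: 12·0 + 11·3 + 4·0 + 8·3 = 57
  Kestrel: 12·3 + 11·4 + 4·2 + 8·5 = 128
  Lumen: 12·2 + 11·2 + 4·1 + 8·4 = 82

128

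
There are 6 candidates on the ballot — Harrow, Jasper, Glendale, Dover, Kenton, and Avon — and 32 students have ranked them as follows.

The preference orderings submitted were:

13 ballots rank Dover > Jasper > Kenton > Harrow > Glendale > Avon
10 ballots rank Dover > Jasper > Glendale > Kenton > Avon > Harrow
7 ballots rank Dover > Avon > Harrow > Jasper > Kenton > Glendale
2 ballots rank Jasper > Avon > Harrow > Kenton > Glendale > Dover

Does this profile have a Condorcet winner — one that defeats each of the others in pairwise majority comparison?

Head-to-head results (32 voters total):
Harrow vs Jasper: Jasper wins 25–7.
Harrow vs Glendale: Harrow wins 22–10.
Harrow vs Dover: Dover wins 30–2.
Harrow vs Kenton: Kenton wins 23–9.
Harrow vs Avon: Avon wins 19–13.
Jasper vs Glendale: Jasper wins 32–0.
Jasper vs Dover: Dover wins 30–2.
Jasper vs Kenton: Jasper wins 32–0.
Jasper vs Avon: Jasper wins 25–7.
Glendale vs Dover: Dover wins 30–2.
Glendale vs Kenton: Kenton wins 22–10.
Glendale vs Avon: Glendale wins 23–9.
Dover vs Kenton: Dover wins 30–2.
Dover vs Avon: Dover wins 30–2.
Kenton vs Avon: Kenton wins 23–9.
Dover beats each rival — Harrow (30–2), Jasper (30–2), Glendale (30–2), Kenton (30–2), Avon (30–2) — so Dover is the Condorcet winner.

Yes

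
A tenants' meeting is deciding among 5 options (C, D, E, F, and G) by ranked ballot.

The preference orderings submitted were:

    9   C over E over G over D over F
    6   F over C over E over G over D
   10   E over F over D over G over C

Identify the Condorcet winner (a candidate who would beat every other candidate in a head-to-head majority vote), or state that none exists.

There is no Condorcet winner

Head-to-head results (25 voters total):
C vs D: C wins 15–10.
C vs E: C wins 15–10.
C vs F: F wins 16–9.
C vs G: C wins 15–10.
D vs E: E wins 25–0.
D vs F: F wins 16–9.
D vs G: G wins 15–10.
E vs F: E wins 19–6.
E vs G: E wins 25–0.
F vs G: F wins 16–9.
No candidate beats all others: C beats E beats F beats C, a majority cycle.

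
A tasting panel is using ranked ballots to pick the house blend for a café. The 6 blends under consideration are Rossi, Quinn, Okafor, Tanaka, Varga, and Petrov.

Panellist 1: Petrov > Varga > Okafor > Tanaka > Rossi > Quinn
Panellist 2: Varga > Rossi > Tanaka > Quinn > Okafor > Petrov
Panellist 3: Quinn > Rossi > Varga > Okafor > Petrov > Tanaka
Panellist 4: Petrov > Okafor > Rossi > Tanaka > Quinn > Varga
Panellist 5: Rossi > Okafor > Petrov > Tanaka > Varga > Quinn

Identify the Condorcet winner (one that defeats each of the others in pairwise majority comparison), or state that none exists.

Rossi

Head-to-head results (5 voters total):
Rossi vs Quinn: Rossi wins 4–1.
Rossi vs Okafor: Rossi wins 3–2.
Rossi vs Tanaka: Rossi wins 4–1.
Rossi vs Varga: Rossi wins 3–2.
Rossi vs Petrov: Rossi wins 3–2.
Quinn vs Okafor: Okafor wins 3–2.
Quinn vs Tanaka: Tanaka wins 4–1.
Quinn vs Varga: Varga wins 3–2.
Quinn vs Petrov: Petrov wins 3–2.
Okafor vs Tanaka: Okafor wins 4–1.
Okafor vs Varga: Varga wins 3–2.
Okafor vs Petrov: Okafor wins 3–2.
Tanaka vs Varga: Varga wins 3–2.
Tanaka vs Petrov: Petrov wins 4–1.
Varga vs Petrov: Petrov wins 3–2.
Rossi beats each rival — Quinn (4–1), Okafor (3–2), Tanaka (4–1), Varga (3–2), Petrov (3–2) — so Rossi is the Condorcet winner.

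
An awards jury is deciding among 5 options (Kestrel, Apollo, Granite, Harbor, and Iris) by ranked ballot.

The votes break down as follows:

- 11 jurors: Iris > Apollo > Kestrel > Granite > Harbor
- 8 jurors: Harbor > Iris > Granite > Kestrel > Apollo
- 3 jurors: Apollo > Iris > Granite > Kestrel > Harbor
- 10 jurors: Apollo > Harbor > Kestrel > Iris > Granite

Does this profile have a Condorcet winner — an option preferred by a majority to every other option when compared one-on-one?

Head-to-head results (32 voters total):
Kestrel vs Apollo: Apollo wins 24–8.
Kestrel vs Granite: Kestrel wins 21–11.
Kestrel vs Harbor: Harbor wins 18–14.
Kestrel vs Iris: Iris wins 22–10.
Apollo vs Granite: Apollo wins 24–8.
Apollo vs Harbor: Apollo wins 24–8.
Apollo vs Iris: Iris wins 19–13.
Granite vs Harbor: Harbor wins 18–14.
Granite vs Iris: Iris wins 32–0.
Harbor vs Iris: Harbor wins 18–14.
No candidate beats all others: Apollo beats Harbor beats Iris beats Apollo, a majority cycle.

No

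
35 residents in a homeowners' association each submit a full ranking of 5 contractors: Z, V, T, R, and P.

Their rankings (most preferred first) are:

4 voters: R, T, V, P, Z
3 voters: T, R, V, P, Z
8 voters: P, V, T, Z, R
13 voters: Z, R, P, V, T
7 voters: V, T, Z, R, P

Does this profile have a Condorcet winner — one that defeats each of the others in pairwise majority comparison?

No

Head-to-head results (35 voters total):
Z vs V: V wins 22–13.
Z vs T: T wins 22–13.
Z vs R: Z wins 28–7.
Z vs P: Z wins 20–15.
V vs T: V wins 28–7.
V vs R: R wins 20–15.
V vs P: P wins 21–14.
T vs R: T wins 18–17.
T vs P: P wins 21–14.
R vs P: R wins 27–8.
No candidate beats all others: Z beats R beats V beats Z, a majority cycle.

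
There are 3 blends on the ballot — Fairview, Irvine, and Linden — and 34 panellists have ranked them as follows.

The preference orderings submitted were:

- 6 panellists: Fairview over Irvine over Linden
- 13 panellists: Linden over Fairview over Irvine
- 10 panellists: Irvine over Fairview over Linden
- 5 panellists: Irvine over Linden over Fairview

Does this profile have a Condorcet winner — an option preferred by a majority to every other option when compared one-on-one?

Head-to-head results (34 voters total):
Fairview vs Irvine: Fairview wins 19–15.
Fairview vs Linden: Linden wins 18–16.
Irvine vs Linden: Irvine wins 21–13.
No candidate beats all others: Fairview beats Irvine beats Linden beats Fairview, a majority cycle.

No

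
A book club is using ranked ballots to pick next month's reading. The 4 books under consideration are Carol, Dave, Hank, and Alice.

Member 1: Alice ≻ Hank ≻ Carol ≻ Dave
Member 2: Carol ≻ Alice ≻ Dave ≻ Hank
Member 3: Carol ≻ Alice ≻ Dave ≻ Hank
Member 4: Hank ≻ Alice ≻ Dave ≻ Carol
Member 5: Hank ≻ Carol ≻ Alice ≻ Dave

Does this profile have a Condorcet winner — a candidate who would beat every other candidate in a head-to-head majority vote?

Head-to-head results (5 voters total):
Carol vs Dave: Carol wins 4–1.
Carol vs Hank: Hank wins 3–2.
Carol vs Alice: Carol wins 3–2.
Dave vs Hank: Hank wins 3–2.
Dave vs Alice: Alice wins 5–0.
Hank vs Alice: Alice wins 3–2.
No candidate beats all others: Carol beats Alice beats Hank beats Carol, a majority cycle.

No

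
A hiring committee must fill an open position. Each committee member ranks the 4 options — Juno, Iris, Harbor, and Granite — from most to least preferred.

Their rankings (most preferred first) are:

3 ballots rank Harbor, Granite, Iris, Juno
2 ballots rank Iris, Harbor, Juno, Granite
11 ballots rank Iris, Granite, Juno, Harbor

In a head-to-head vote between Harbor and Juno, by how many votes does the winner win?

Ballots ranking Harbor above Juno: 3+2 = 5.
Ballots ranking Juno above Harbor: 11.
Juno wins 11–5, a margin of 6.

6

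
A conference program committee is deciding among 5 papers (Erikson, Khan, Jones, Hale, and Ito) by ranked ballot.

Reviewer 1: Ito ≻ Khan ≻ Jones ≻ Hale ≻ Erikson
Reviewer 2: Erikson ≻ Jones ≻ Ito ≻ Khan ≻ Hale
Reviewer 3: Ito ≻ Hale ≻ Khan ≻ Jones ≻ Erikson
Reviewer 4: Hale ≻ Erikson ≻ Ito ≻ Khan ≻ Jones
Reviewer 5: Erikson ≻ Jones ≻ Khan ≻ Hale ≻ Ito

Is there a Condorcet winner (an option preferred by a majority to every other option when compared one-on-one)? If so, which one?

There is no Condorcet winner

Head-to-head results (5 voters total):
Erikson vs Khan: Erikson wins 3–2.
Erikson vs Jones: Erikson wins 3–2.
Erikson vs Hale: Hale wins 3–2.
Erikson vs Ito: Erikson wins 3–2.
Khan vs Jones: Khan wins 3–2.
Khan vs Hale: Khan wins 3–2.
Khan vs Ito: Ito wins 4–1.
Jones vs Hale: Jones wins 3–2.
Jones vs Ito: Ito wins 3–2.
Hale vs Ito: Ito wins 3–2.
No candidate beats all others: Erikson beats Khan beats Hale beats Erikson, a majority cycle.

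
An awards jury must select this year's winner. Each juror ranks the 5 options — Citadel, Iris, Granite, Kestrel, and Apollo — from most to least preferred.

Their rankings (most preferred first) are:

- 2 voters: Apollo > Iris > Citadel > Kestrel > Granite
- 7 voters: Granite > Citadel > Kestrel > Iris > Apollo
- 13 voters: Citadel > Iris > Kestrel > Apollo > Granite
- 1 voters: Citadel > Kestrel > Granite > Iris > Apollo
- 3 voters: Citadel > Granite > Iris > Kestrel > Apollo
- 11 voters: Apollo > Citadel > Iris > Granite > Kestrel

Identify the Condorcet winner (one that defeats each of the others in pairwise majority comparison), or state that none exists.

Head-to-head results (37 voters total):
Citadel vs Iris: Citadel wins 35–2.
Citadel vs Granite: Citadel wins 30–7.
Citadel vs Kestrel: Citadel wins 37–0.
Citadel vs Apollo: Citadel wins 24–13.
Iris vs Granite: Iris wins 26–11.
Iris vs Kestrel: Iris wins 29–8.
Iris vs Apollo: Iris wins 24–13.
Granite vs Kestrel: Granite wins 21–16.
Granite vs Apollo: Apollo wins 26–11.
Kestrel vs Apollo: Kestrel wins 24–13.
Citadel beats each rival — Iris (35–2), Granite (30–7), Kestrel (37–0), Apollo (24–13) — so Citadel is the Condorcet winner.

Citadel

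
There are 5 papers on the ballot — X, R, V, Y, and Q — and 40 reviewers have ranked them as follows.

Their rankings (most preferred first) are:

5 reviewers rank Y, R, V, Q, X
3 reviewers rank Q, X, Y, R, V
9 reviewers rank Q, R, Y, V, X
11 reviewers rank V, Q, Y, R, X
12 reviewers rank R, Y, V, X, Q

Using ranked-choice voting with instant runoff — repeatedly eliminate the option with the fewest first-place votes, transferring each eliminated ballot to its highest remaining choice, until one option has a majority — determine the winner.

Q

Round 1: R 12, Q 12, V 11, Y 5, X 0. X has the fewest and is eliminated.
Round 2: R 12, Q 12, V 11, Y 5. Y has the fewest and is eliminated.
Round 3: R 17, Q 12, V 11. V has the fewest and is eliminated.
Round 4: Q 23, R 17. Q has a majority.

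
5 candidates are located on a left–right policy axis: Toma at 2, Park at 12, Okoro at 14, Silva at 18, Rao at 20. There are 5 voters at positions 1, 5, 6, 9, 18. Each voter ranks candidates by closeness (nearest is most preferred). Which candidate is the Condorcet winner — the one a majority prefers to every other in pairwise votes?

With single-peaked preferences on a line, the Condorcet winner is the candidate closest to the median voter.
The median voter (position 6) is closest to Toma at 2.
Check: Toma vs Silva — voters closer to Toma: 4 of 5.

Toma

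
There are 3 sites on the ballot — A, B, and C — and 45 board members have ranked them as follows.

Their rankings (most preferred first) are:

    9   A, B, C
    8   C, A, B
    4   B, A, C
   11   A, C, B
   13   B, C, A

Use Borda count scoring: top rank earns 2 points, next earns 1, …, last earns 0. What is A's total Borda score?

Borda scores:
  A: 9·2 + 8·1 + 4·1 + 11·2 + 13·0 = 52
  B: 9·1 + 8·0 + 4·2 + 11·0 + 13·2 = 43
  C: 9·0 + 8·2 + 4·0 + 11·1 + 13·1 = 40

52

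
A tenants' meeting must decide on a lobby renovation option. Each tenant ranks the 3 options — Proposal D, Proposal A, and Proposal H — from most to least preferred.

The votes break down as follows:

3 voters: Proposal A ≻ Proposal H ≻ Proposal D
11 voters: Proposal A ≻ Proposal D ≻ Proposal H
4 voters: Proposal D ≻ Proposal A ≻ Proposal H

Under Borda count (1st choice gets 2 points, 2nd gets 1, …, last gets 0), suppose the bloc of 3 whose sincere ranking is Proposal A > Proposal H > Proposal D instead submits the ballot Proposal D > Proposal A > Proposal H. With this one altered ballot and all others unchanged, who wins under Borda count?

Borda totals with the altered ballot: Proposal D 25, Proposal A 29, Proposal H 0.
The winner is unchanged: still Proposal A.

Proposal A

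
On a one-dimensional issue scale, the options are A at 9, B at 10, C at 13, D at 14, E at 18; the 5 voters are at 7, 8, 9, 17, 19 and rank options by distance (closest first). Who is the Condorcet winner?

With single-peaked preferences on a line, the Condorcet winner is the candidate closest to the median voter.
The median voter (position 9) is closest to A at 9.
Check: A vs C — voters closer to A: 3 of 5.

A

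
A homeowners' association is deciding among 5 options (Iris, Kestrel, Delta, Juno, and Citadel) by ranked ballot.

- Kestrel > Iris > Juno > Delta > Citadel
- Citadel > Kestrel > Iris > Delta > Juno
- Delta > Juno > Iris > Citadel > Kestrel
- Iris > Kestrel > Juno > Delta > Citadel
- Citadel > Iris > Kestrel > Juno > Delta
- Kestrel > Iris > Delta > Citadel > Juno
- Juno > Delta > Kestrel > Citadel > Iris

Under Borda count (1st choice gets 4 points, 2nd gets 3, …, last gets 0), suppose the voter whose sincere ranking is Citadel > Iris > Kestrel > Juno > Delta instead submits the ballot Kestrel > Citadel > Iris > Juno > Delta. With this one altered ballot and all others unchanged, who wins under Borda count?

Borda totals with the altered ballot: Iris 16, Kestrel 20, Delta 12, Juno 12, Citadel 10.
The winner is unchanged: still Kestrel.

Kestrel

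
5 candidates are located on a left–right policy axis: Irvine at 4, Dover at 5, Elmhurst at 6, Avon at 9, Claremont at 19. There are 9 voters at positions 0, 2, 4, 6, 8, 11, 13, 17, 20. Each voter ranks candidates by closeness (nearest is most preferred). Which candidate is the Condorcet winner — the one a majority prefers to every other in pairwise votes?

Avon

With single-peaked preferences on a line, the Condorcet winner is the candidate closest to the median voter.
The median voter (position 8) is closest to Avon at 9.
Check: Avon vs Elmhurst — voters closer to Avon: 5 of 9.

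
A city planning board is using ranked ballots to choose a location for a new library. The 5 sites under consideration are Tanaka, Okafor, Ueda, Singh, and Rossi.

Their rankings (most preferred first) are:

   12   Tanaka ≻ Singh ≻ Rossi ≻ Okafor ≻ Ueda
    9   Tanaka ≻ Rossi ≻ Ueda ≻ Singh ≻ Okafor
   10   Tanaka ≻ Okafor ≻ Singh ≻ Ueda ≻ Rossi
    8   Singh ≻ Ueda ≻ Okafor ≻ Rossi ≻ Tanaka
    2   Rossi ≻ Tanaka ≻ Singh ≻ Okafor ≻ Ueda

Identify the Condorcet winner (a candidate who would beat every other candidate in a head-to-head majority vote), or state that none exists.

Head-to-head results (41 voters total):
Tanaka vs Okafor: Tanaka wins 33–8.
Tanaka vs Ueda: Tanaka wins 33–8.
Tanaka vs Singh: Tanaka wins 33–8.
Tanaka vs Rossi: Tanaka wins 31–10.
Okafor vs Ueda: Okafor wins 24–17.
Okafor vs Singh: Singh wins 31–10.
Okafor vs Rossi: Rossi wins 23–18.
Ueda vs Singh: Singh wins 32–9.
Ueda vs Rossi: Rossi wins 23–18.
Singh vs Rossi: Singh wins 30–11.
Tanaka beats each rival — Okafor (33–8), Ueda (33–8), Singh (33–8), Rossi (31–10) — so Tanaka is the Condorcet winner.

Tanaka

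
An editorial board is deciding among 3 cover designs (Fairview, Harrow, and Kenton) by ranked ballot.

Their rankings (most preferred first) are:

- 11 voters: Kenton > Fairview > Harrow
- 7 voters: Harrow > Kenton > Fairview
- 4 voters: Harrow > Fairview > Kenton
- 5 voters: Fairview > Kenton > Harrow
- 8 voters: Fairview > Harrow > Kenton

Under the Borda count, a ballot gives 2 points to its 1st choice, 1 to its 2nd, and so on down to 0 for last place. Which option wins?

Fairview

Borda scores:
  Fairview: 11·1 + 7·0 + 4·1 + 5·2 + 8·2 = 41
  Harrow: 11·0 + 7·2 + 4·2 + 5·0 + 8·1 = 30
  Kenton: 11·2 + 7·1 + 4·0 + 5·1 + 8·0 = 34
Fairview has the highest total.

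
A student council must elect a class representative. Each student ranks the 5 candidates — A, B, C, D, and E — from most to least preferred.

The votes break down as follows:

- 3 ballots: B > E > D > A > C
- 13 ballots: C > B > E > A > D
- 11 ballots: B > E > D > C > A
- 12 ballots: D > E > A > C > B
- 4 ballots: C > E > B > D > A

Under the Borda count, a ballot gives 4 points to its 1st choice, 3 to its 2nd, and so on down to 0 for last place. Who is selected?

E

Borda scores:
  A: 3·1 + 13·1 + 11·0 + 12·2 + 4·0 = 40
  B: 3·4 + 13·3 + 11·4 + 12·0 + 4·2 = 103
  C: 3·0 + 13·4 + 11·1 + 12·1 + 4·4 = 91
  D: 3·2 + 13·0 + 11·2 + 12·4 + 4·1 = 80
  E: 3·3 + 13·2 + 11·3 + 12·3 + 4·3 = 116
E has the highest total.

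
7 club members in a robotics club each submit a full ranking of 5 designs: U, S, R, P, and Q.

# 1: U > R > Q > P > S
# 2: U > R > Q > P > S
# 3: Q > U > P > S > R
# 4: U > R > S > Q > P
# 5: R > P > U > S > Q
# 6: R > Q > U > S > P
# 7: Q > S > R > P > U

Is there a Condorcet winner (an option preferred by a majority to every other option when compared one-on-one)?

Yes

Head-to-head results (7 voters total):
U vs S: U wins 6–1.
U vs R: U wins 4–3.
U vs P: U wins 5–2.
U vs Q: U wins 4–3.
S vs R: R wins 5–2.
S vs P: P wins 4–3.
S vs Q: Q wins 5–2.
R vs P: R wins 6–1.
R vs Q: R wins 5–2.
P vs Q: Q wins 6–1.
U beats each rival — S (6–1), R (4–3), P (5–2), Q (4–3) — so U is the Condorcet winner.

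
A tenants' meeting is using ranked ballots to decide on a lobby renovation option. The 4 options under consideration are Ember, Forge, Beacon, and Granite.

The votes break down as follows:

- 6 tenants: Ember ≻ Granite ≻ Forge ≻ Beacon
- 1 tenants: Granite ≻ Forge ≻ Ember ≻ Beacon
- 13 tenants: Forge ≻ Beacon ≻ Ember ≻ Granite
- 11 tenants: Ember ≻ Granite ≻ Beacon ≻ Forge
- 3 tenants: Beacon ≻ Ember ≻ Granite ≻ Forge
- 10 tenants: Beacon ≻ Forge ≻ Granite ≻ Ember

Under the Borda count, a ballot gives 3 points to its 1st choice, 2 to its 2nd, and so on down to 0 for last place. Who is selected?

Borda scores:
  Ember: 6·3 + 1 + 13·1 + 11·3 + 3·2 + 10·0 = 71
  Forge: 6·1 + 2 + 13·3 + 11·0 + 3·0 + 10·2 = 67
  Beacon: 6·0 + 0 + 13·2 + 11·1 + 3·3 + 10·3 = 76
  Granite: 6·2 + 3 + 13·0 + 11·2 + 3·1 + 10·1 = 50
Beacon has the highest total.

Beacon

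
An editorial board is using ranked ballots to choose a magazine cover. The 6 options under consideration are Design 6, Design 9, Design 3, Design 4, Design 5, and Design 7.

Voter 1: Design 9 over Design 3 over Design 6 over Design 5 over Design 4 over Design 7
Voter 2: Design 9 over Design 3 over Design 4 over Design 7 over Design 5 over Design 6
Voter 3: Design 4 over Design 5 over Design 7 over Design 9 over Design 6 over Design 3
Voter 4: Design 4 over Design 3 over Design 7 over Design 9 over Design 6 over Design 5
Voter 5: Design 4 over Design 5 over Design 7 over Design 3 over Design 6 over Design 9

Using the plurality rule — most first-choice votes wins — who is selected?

First-place vote totals:
  Design 6: 0
  Design 9: 2
  Design 3: 0
  Design 4: 3
  Design 5: 0
  Design 7: 0
Design 4 has the most first-place votes.

Design 4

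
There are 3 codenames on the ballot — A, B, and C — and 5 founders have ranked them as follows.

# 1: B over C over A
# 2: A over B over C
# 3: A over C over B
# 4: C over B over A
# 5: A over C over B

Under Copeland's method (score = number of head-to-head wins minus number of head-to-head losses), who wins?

Pairwise results:
  A vs B: A wins 3–2.
  A vs C: A wins 3–2.
  B vs C: C wins 3–2.
Copeland scores (wins − losses):
  A: 2 − 0 = 2
  B: 0 − 2 = -2
  C: 1 − 1 = 0
A has the best Copeland score.

A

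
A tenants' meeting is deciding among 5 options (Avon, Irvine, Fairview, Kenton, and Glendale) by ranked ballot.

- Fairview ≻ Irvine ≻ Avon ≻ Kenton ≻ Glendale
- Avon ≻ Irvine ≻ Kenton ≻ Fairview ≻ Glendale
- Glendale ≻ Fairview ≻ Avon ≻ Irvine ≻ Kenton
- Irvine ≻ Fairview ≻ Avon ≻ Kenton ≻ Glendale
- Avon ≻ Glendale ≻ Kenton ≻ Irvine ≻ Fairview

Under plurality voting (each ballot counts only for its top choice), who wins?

Avon

First-place vote totals:
  Avon: 2
  Irvine: 1
  Fairview: 1
  Kenton: 0
  Glendale: 1
Avon has the most first-place votes.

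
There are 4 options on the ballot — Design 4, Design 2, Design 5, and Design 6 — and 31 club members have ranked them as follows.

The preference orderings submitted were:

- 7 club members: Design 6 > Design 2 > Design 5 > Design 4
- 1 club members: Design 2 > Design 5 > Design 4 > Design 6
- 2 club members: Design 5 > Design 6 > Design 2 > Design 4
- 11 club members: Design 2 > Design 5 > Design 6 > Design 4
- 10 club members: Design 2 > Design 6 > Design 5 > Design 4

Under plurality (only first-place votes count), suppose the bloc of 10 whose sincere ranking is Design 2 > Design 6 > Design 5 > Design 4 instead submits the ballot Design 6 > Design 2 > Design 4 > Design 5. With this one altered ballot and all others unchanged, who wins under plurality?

Design 6

First-place totals with the altered ballot: Design 4 0, Design 2 12, Design 5 2, Design 6 17.
The switch changes the winner from Design 2 to Design 6.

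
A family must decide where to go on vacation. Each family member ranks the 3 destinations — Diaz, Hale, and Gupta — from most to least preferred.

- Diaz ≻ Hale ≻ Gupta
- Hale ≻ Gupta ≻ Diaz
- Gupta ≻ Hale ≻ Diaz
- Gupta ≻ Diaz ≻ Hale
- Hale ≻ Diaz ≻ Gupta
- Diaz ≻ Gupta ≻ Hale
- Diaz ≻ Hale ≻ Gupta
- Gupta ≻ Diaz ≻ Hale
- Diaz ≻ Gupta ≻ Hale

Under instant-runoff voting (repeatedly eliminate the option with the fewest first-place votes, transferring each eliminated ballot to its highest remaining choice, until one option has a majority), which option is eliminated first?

Hale

Round 1: Diaz 4, Gupta 3, Hale 2. Hale has the fewest and is eliminated.
Round 2: Diaz 5, Gupta 4. Diaz has a majority.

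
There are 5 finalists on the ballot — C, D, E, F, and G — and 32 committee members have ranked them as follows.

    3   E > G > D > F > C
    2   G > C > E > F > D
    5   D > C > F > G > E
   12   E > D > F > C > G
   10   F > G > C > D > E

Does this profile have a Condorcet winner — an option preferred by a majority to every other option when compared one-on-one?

Head-to-head results (32 voters total):
C vs D: D wins 20–12.
C vs E: C wins 17–15.
C vs F: F wins 25–7.
C vs G: C wins 17–15.
D vs E: E wins 17–15.
D vs F: D wins 20–12.
D vs G: D wins 17–15.
E vs F: E wins 17–15.
E vs G: G wins 17–15.
F vs G: F wins 27–5.
No candidate beats all others: C beats E beats D beats C, a majority cycle.

No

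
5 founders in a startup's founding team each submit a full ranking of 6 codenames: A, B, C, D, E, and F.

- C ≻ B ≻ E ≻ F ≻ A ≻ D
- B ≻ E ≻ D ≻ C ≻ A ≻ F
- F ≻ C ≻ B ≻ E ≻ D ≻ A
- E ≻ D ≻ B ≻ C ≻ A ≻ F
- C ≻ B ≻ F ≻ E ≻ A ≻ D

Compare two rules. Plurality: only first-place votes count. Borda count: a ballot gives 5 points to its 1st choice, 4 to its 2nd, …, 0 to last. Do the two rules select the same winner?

Plurality first-place counts: A 0, B 1, C 2, D 0, E 1, F 1 → C.
Borda totals: A 4, B 19, C 18, D 8, E 16, F 10 → B.
The two rules disagree: plurality picks C, Borda picks B.

No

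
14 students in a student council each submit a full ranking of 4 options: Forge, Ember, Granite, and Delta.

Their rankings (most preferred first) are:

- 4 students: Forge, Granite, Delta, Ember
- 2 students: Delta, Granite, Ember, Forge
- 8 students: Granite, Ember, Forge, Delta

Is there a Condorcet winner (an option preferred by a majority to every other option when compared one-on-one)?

Head-to-head results (14 voters total):
Forge vs Ember: Ember wins 10–4.
Forge vs Granite: Granite wins 10–4.
Forge vs Delta: Forge wins 12–2.
Ember vs Granite: Granite wins 14–0.
Ember vs Delta: Ember wins 8–6.
Granite vs Delta: Granite wins 12–2.
Granite beats each rival — Forge (10–4), Ember (14–0), Delta (12–2) — so Granite is the Condorcet winner.

Yes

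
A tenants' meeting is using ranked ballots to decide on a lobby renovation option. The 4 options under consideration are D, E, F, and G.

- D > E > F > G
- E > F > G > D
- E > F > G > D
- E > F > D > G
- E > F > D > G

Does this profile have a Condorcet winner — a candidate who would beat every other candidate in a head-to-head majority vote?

Head-to-head results (5 voters total):
D vs E: E wins 4–1.
D vs F: F wins 4–1.
D vs G: D wins 3–2.
E vs F: E wins 5–0.
E vs G: E wins 5–0.
F vs G: F wins 5–0.
E beats each rival — D (4–1), F (5–0), G (5–0) — so E is the Condorcet winner.

Yes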